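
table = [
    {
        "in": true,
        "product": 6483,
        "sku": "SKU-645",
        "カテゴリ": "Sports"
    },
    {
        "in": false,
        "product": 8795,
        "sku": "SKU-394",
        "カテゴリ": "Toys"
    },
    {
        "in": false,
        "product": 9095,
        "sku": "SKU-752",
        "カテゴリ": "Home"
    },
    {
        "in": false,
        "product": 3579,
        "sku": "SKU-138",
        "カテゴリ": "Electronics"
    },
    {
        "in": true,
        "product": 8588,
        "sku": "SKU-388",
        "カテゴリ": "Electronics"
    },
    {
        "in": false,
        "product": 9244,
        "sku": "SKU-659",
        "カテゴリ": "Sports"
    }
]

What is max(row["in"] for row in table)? True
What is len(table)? 6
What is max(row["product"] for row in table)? 9244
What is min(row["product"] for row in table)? 3579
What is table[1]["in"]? False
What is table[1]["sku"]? "SKU-394"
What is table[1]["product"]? 8795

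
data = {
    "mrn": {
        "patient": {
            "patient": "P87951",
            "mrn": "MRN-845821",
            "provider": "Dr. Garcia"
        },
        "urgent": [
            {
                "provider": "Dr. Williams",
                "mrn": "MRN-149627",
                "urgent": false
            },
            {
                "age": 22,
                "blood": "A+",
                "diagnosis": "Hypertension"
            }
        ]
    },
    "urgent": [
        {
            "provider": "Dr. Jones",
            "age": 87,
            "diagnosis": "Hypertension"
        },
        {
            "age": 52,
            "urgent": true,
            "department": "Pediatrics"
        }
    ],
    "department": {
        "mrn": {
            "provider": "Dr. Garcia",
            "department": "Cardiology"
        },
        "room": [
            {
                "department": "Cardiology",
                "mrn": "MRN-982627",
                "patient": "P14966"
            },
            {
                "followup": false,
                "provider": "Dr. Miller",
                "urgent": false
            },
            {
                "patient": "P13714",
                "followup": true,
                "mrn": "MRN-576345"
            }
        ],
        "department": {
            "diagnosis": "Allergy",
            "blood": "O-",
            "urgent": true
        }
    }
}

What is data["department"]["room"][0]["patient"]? "P14966"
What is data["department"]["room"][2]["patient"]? "P13714"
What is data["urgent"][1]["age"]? 52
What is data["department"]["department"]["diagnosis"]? "Allergy"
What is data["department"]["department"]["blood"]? "O-"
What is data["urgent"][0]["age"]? 87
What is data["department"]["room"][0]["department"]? "Cardiology"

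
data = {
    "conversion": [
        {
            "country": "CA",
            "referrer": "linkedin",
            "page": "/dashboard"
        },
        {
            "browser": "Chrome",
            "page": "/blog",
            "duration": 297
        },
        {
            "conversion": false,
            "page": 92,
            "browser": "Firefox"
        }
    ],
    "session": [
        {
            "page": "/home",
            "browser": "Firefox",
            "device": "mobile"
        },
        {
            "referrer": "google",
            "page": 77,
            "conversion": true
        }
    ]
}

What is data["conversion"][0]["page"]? "/dashboard"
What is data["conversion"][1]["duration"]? 297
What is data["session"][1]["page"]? 77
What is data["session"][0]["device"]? "mobile"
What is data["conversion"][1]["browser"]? "Chrome"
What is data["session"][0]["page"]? "/home"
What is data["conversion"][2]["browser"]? "Firefox"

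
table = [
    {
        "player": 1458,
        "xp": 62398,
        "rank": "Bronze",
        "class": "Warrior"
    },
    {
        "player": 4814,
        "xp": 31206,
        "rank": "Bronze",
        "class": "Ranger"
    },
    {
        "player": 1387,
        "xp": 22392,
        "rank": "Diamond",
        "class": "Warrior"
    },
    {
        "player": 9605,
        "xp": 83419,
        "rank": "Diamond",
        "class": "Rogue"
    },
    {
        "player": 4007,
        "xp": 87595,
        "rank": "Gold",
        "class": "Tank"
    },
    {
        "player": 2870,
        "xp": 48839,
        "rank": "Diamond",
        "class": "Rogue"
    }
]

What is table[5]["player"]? 2870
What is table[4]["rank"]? "Gold"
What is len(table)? 6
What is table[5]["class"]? "Rogue"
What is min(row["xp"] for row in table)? 22392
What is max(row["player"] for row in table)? 9605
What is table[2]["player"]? 1387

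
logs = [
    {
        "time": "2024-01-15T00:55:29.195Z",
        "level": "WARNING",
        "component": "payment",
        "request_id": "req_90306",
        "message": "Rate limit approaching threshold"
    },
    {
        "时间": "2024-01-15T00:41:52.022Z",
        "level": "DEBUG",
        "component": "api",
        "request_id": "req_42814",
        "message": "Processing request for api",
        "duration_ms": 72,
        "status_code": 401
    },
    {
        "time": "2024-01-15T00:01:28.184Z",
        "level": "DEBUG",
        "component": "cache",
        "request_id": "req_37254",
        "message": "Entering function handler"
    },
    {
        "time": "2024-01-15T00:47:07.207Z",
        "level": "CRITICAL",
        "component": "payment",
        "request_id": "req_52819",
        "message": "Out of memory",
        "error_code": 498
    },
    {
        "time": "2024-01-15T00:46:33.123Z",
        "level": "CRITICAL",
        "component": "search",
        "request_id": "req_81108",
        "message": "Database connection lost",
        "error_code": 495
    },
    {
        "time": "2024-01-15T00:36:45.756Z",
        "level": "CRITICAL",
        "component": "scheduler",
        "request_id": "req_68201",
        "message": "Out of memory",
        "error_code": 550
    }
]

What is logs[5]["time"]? "2024-01-15T00:36:45.756Z"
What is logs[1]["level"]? "DEBUG"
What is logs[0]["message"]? "Rate limit approaching threshold"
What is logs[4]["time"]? "2024-01-15T00:46:33.123Z"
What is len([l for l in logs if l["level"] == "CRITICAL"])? 3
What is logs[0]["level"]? "WARNING"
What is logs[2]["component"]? "cache"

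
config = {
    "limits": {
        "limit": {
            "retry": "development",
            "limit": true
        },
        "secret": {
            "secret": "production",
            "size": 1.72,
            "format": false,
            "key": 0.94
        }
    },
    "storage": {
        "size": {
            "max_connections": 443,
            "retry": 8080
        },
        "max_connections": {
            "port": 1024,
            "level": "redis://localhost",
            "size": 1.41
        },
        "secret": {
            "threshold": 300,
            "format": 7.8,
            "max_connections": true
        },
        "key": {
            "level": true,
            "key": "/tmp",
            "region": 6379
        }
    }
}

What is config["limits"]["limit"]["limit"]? True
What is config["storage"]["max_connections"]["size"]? 1.41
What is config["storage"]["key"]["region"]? 6379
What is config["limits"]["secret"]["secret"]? "production"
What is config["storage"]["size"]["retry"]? 8080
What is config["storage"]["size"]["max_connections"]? 443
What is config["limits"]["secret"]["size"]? 1.72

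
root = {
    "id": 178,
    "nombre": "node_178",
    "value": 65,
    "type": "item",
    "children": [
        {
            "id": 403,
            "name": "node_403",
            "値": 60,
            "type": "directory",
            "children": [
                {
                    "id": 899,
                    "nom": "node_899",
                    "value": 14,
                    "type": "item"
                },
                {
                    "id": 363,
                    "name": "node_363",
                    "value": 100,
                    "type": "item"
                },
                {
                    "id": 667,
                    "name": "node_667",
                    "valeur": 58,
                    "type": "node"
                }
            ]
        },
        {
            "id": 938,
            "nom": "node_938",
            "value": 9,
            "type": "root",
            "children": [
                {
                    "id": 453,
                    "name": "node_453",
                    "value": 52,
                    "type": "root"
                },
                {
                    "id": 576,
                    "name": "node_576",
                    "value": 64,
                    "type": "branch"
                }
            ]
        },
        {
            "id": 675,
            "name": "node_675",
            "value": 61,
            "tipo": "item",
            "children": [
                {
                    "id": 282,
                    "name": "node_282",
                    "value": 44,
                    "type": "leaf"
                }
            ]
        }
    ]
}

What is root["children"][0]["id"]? 403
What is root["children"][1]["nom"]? "node_938"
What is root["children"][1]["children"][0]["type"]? "root"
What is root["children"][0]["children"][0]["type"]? "item"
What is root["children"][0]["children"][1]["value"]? 100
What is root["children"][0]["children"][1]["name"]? "node_363"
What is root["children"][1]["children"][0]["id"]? 453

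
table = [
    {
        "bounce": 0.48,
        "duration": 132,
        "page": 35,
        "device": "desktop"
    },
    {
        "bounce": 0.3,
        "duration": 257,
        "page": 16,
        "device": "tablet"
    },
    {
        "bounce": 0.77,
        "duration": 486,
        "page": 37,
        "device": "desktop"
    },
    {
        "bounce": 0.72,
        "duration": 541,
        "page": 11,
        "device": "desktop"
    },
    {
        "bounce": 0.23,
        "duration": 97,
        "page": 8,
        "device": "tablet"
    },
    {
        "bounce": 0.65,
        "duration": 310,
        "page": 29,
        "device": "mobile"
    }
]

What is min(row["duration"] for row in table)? 97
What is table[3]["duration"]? 541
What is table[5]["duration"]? 310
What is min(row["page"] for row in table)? 8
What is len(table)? 6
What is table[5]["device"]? "mobile"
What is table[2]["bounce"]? 0.77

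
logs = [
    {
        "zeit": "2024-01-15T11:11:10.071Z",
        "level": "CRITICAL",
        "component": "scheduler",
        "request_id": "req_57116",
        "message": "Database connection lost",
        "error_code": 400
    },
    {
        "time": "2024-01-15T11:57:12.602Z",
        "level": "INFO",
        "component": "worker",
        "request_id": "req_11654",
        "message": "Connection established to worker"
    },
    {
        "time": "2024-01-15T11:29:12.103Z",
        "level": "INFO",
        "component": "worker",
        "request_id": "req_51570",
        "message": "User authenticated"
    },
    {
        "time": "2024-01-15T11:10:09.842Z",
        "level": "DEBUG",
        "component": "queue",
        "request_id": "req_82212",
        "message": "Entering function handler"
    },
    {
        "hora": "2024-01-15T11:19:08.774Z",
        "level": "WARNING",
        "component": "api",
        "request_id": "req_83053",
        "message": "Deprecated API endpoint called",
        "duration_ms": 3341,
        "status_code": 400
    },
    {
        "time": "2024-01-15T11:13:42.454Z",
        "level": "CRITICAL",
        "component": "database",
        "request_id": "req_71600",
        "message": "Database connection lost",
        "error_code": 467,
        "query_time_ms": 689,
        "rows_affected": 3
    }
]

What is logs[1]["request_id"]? "req_11654"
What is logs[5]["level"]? "CRITICAL"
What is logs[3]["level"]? "DEBUG"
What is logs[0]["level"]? "CRITICAL"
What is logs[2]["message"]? "User authenticated"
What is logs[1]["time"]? "2024-01-15T11:57:12.602Z"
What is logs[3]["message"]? "Entering function handler"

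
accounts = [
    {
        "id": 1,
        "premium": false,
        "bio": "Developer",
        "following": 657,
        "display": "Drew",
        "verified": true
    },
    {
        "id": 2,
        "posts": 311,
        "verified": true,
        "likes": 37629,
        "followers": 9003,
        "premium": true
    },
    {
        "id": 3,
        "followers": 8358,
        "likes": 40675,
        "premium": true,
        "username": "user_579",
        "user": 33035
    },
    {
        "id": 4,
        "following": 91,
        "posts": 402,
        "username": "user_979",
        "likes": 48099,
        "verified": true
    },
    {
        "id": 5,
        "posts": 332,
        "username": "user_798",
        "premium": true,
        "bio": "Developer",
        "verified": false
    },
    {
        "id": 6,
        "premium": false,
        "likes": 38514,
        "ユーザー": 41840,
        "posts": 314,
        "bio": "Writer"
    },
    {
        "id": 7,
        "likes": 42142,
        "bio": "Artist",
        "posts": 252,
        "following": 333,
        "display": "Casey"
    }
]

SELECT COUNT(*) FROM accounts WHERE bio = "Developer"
2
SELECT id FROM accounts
[1, 2, 3, 4, 5, 6, 7]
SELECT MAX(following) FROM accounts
657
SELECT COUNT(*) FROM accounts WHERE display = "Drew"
1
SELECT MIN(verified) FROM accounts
False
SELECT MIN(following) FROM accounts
91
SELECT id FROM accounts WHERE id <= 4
[1, 2, 3, 4]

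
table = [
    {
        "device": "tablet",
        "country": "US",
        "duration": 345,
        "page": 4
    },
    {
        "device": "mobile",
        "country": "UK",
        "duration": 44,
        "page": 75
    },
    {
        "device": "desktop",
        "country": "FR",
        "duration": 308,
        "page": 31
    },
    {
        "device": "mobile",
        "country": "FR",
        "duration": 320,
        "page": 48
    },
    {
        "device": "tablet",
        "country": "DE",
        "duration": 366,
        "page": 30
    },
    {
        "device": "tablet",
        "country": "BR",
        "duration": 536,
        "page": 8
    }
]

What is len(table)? 6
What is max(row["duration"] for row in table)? 536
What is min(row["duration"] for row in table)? 44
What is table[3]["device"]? "mobile"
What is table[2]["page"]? 31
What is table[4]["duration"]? 366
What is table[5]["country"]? "BR"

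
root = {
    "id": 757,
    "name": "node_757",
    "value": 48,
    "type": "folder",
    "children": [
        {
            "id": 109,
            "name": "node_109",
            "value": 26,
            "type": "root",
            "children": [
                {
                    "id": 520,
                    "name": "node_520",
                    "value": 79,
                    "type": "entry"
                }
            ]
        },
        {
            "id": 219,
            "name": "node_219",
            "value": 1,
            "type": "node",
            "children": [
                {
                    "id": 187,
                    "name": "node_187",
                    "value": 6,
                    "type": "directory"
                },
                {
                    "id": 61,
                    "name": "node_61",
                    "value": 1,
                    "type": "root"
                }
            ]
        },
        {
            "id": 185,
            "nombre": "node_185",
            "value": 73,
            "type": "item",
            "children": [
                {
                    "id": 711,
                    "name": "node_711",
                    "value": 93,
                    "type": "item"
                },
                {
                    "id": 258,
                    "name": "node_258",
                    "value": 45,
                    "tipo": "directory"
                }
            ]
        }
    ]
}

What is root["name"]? "node_757"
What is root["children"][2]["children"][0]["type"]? "item"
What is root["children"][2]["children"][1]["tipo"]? "directory"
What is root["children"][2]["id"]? 185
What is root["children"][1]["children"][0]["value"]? 6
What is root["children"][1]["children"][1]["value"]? 1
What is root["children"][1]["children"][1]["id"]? 61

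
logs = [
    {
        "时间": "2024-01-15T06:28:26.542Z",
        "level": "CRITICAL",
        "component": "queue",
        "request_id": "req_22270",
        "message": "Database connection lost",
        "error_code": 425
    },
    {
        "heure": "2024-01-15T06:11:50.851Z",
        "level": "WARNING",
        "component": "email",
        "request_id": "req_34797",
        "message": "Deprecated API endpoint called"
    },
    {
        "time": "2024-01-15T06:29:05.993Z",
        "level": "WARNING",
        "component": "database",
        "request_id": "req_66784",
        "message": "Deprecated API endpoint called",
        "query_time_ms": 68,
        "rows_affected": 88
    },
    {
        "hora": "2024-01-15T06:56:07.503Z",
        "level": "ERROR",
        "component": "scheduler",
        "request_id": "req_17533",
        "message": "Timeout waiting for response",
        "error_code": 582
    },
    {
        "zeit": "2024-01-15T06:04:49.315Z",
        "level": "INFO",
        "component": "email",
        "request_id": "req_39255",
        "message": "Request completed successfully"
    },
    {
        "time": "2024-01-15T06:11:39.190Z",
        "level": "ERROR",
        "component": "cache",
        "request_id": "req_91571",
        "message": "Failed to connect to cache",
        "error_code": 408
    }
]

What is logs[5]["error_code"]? 408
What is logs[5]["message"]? "Failed to connect to cache"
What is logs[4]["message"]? "Request completed successfully"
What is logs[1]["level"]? "WARNING"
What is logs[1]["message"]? "Deprecated API endpoint called"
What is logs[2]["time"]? "2024-01-15T06:29:05.993Z"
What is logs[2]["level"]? "WARNING"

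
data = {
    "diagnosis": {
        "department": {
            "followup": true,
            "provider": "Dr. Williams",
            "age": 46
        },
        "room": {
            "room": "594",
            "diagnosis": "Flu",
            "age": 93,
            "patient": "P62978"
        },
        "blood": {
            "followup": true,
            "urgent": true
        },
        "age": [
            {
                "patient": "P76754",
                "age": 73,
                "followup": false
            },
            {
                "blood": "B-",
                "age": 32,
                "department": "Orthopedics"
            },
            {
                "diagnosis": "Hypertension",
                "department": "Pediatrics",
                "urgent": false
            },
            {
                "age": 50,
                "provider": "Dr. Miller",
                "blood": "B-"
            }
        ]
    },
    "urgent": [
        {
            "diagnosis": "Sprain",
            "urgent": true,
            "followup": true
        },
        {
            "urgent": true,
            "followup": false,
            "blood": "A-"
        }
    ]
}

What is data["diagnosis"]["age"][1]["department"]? "Orthopedics"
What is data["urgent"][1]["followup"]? False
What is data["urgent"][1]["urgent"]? True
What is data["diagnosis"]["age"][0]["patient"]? "P76754"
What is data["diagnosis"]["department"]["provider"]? "Dr. Williams"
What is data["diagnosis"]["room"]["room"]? "594"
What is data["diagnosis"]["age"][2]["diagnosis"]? "Hypertension"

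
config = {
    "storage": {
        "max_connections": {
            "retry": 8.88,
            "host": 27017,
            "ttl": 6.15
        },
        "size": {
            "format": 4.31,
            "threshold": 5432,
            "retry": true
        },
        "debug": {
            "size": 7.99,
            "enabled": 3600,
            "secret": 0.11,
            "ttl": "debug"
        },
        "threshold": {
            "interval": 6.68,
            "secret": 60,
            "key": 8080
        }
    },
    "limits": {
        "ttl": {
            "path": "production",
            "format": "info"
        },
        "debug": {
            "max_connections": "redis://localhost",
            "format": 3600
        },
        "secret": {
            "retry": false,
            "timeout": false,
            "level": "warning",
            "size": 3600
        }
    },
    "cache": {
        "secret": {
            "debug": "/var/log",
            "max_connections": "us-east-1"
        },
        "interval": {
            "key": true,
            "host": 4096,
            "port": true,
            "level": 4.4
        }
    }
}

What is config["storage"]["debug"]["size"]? 7.99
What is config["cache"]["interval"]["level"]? 4.4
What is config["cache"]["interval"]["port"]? True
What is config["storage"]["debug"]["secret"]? 0.11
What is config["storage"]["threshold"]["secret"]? 60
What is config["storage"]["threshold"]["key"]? 8080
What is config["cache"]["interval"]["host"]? 4096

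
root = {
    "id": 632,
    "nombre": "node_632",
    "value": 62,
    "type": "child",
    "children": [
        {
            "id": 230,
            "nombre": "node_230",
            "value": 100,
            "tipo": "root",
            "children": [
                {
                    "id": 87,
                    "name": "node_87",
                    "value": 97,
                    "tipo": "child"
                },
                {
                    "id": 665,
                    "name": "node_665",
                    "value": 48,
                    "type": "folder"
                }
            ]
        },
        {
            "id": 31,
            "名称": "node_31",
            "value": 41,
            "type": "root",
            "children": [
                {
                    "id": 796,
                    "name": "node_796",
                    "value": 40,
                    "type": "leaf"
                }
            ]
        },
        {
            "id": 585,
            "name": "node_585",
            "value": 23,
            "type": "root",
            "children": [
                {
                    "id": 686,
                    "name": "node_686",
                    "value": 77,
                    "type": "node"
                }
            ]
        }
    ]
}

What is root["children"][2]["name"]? "node_585"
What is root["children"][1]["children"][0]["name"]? "node_796"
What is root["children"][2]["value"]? 23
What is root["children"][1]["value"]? 41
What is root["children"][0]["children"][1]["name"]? "node_665"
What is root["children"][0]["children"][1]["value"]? 48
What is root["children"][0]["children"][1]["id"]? 665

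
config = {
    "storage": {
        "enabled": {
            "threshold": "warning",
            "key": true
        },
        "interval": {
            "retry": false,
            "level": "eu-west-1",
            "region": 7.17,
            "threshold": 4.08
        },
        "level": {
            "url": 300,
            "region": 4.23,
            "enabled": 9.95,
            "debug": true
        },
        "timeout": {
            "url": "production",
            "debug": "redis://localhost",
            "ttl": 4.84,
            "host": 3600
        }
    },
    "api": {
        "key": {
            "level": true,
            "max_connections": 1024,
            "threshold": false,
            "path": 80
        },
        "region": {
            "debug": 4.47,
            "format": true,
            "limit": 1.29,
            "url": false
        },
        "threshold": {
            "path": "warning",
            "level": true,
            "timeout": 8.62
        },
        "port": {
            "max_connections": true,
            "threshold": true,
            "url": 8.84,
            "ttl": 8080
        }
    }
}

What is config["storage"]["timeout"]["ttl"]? 4.84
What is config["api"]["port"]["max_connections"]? True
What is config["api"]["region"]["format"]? True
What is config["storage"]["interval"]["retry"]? False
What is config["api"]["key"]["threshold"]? False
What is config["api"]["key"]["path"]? 80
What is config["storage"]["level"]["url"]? 300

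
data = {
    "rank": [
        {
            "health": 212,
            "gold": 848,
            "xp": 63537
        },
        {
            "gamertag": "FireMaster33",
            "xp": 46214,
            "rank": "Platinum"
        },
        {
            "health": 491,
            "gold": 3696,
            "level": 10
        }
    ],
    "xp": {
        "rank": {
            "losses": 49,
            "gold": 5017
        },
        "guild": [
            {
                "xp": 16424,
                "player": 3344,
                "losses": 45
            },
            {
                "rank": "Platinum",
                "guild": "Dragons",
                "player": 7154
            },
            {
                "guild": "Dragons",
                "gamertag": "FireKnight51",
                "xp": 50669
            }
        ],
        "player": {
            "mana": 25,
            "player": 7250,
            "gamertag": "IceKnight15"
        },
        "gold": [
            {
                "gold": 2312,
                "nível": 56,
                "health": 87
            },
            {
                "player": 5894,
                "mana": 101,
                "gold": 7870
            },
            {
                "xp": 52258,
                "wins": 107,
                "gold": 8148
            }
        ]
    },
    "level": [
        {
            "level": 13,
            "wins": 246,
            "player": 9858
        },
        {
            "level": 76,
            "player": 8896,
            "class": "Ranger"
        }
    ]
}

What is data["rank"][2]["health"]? 491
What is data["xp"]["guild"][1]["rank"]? "Platinum"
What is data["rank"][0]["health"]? 212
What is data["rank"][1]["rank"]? "Platinum"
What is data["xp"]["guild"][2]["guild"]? "Dragons"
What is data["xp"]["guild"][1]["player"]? 7154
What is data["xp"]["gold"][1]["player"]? 5894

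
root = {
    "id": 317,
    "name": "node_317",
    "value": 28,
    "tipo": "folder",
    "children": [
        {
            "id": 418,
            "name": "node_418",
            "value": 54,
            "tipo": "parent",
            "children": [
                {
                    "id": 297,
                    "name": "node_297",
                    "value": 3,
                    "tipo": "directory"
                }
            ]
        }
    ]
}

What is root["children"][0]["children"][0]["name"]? "node_297"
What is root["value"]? 28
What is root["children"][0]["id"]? 418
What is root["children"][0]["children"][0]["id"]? 297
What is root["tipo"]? "folder"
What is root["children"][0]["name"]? "node_418"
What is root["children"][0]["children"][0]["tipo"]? "directory"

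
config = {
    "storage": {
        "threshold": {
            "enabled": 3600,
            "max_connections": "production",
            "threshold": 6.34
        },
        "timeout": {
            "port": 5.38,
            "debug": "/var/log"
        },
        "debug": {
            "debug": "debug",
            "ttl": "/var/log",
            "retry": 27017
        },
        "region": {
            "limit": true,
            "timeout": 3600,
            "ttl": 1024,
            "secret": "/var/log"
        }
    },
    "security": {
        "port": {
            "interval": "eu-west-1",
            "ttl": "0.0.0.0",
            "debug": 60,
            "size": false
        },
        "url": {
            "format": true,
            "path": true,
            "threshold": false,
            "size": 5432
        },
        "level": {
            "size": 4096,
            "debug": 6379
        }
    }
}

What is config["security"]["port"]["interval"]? "eu-west-1"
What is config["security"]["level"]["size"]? 4096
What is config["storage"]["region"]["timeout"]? 3600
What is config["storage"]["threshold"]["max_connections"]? "production"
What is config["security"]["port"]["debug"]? 60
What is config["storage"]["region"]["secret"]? "/var/log"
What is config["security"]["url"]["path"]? True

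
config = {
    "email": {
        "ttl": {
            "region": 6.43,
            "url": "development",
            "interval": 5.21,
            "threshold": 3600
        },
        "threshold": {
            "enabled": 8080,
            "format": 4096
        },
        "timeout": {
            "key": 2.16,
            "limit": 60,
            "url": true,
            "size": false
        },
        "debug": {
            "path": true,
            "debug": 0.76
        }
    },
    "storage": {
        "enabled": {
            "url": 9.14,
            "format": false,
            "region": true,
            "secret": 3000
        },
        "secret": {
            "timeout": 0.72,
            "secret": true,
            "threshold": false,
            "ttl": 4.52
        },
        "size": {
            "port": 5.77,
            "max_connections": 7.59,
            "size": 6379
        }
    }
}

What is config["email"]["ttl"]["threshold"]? 3600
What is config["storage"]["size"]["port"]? 5.77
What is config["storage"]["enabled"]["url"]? 9.14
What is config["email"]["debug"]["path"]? True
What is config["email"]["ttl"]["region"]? 6.43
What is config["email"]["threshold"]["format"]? 4096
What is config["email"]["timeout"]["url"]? True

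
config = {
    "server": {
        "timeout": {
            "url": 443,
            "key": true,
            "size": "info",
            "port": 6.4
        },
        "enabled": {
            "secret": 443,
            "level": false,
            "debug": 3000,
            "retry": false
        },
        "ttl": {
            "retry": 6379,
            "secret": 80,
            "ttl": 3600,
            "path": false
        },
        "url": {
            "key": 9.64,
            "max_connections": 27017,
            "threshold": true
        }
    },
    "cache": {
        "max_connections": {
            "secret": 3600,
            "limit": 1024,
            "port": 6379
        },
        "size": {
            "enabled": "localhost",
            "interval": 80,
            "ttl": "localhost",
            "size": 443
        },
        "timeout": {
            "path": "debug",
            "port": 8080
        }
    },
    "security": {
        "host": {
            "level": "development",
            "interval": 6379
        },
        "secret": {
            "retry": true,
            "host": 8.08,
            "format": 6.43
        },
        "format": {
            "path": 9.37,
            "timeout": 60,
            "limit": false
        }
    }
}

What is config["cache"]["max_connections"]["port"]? 6379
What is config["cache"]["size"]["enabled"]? "localhost"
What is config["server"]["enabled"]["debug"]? 3000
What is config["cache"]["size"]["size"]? 443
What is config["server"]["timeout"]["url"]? 443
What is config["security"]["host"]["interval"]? 6379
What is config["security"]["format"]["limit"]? False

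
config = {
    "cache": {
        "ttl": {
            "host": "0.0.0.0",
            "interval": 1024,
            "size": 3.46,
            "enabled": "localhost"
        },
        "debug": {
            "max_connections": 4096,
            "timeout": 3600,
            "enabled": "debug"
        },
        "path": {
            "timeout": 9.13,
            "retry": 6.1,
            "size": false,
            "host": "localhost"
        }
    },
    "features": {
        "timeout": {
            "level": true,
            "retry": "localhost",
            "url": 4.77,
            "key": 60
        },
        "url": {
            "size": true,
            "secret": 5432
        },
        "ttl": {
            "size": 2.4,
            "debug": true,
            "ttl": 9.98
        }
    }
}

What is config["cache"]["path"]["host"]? "localhost"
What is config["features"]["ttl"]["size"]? 2.4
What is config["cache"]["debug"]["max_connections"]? 4096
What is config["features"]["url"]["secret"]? 5432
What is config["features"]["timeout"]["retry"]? "localhost"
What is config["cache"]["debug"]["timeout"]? 3600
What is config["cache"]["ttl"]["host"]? "0.0.0.0"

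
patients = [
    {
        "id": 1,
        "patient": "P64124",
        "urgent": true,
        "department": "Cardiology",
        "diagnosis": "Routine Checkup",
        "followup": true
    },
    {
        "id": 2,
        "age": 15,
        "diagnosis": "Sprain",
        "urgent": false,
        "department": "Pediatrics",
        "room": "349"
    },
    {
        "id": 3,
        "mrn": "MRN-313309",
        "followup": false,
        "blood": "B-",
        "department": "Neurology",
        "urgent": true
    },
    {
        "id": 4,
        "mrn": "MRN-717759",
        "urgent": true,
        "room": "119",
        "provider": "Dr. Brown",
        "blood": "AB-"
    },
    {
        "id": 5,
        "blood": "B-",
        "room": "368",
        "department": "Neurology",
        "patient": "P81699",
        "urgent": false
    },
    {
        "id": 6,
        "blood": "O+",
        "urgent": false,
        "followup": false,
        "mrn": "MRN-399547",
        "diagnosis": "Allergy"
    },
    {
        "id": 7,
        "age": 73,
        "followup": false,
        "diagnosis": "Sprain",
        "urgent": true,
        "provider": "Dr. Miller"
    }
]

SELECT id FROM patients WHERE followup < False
[]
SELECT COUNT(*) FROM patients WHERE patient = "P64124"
1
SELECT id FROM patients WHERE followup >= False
[1, 3, 6, 7]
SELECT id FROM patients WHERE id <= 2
[1, 2]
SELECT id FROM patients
[1, 2, 3, 4, 5, 6, 7]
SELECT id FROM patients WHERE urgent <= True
[1, 2, 3, 4, 5, 6, 7]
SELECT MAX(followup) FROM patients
True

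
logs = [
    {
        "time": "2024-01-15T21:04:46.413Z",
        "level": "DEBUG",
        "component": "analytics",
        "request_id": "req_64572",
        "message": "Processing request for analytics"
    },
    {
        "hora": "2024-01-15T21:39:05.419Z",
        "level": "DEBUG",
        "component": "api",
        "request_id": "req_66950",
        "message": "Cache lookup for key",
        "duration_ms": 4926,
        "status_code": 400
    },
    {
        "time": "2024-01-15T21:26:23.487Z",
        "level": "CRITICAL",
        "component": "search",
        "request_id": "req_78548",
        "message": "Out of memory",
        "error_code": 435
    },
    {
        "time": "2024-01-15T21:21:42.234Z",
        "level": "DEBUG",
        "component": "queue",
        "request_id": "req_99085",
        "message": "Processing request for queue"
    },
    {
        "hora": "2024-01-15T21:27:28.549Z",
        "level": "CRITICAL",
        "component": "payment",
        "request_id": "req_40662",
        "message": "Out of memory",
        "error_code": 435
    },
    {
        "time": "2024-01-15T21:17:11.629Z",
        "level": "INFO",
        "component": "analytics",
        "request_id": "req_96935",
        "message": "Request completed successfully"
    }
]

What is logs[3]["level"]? "DEBUG"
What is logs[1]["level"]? "DEBUG"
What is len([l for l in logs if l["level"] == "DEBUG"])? 3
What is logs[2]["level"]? "CRITICAL"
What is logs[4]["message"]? "Out of memory"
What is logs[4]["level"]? "CRITICAL"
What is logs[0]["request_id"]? "req_64572"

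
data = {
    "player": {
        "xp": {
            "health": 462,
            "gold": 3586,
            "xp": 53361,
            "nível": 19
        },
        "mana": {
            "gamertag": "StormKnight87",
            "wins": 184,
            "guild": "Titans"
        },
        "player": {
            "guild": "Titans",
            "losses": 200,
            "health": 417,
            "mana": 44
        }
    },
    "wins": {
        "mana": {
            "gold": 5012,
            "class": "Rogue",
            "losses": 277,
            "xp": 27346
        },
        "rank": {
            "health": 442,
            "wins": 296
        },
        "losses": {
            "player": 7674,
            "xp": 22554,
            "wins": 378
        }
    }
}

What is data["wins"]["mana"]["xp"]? 27346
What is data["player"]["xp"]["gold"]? 3586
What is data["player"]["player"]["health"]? 417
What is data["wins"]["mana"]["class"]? "Rogue"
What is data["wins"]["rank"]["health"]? 442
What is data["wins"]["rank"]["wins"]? 296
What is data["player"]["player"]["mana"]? 44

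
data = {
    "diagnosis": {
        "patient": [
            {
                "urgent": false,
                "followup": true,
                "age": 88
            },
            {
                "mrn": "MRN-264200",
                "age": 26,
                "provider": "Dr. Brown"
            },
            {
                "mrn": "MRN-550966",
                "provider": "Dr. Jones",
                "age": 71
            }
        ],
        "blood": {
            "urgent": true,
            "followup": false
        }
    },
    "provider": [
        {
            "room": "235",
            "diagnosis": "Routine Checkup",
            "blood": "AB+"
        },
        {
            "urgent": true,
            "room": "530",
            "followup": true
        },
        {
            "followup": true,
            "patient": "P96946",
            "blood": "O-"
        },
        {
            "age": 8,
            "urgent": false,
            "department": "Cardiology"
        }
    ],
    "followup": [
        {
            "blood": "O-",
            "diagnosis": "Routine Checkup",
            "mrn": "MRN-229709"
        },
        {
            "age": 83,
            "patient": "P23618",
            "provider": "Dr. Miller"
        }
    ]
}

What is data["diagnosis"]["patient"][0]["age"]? 88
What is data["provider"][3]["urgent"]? False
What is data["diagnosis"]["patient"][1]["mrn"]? "MRN-264200"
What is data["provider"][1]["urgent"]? True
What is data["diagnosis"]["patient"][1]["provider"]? "Dr. Brown"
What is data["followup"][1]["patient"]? "P23618"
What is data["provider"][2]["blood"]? "O-"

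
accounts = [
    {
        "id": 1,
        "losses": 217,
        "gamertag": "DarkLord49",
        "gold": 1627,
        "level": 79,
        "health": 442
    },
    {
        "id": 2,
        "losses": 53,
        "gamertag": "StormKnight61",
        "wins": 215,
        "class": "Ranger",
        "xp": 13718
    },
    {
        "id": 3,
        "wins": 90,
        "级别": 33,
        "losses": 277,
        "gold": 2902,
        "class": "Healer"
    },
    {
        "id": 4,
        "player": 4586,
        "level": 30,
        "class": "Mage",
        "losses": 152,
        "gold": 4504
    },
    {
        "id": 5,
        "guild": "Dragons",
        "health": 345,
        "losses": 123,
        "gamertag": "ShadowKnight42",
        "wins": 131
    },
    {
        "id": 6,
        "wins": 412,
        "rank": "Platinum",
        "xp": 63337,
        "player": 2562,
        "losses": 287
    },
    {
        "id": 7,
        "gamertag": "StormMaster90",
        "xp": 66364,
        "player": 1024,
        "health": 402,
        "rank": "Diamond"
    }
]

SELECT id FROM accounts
[1, 2, 3, 4, 5, 6, 7]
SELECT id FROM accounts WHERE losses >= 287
[6]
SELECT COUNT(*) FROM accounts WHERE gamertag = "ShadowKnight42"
1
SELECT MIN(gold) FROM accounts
1627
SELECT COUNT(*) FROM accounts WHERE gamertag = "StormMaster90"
1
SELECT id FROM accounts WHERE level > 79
[]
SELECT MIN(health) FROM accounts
345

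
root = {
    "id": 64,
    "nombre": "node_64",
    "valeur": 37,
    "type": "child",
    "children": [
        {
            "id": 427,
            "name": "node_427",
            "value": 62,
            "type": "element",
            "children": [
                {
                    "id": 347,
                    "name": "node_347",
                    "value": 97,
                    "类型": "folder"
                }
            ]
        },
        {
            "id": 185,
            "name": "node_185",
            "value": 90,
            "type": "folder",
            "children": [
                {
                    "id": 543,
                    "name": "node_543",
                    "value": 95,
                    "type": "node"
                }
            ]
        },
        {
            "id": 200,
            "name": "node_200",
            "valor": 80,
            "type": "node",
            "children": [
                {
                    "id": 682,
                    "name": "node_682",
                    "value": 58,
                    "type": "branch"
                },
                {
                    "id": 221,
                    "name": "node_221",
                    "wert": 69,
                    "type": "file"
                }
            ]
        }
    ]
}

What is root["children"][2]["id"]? 200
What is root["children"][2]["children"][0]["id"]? 682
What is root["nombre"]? "node_64"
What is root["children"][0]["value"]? 62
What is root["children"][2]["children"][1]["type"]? "file"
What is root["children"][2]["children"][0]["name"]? "node_682"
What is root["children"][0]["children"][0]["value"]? 97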